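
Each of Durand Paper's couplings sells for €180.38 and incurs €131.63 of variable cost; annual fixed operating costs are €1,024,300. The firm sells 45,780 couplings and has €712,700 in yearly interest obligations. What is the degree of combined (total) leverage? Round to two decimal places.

Total contribution margin = 45,780 × €48.75 = €2,231,775.00.
Operating income = contribution − fixed costs = €2,231,775.00 − €1,024,300 = €1,207,475.00. Interest = €712,700.00.
DOL = €2,231,775.00 ÷ €1,207,475.00 = 1.8483; DFL = €1,207,475.00 ÷ €494,775.00 = 2.4405.
Combined leverage = 1.8483 × 2.4405 = 4.5108.

4.51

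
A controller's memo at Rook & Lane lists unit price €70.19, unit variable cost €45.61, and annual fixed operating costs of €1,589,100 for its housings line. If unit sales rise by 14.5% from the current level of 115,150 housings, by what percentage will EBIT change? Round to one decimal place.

+33.1%

Contribution at this volume is 115,150 × €24.58 = €2,830,387.00.
EBIT = €2,830,387.00 − €1,589,100 = €1,241,287.00.
DOL = contribution ÷ EBIT = €2,830,387.00 ÷ €1,241,287.00 = 2.2802.
%ΔEBIT = DOL × %ΔSales = 2.2802 × +14.5% = +33.1%.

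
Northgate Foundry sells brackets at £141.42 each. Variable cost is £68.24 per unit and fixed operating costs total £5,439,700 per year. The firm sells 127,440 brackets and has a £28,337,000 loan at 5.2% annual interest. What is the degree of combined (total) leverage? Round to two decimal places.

Total contribution margin = 127,440 × £73.18 = £9,326,059.20.
Operating income = contribution − fixed costs = £9,326,059.20 − £5,439,700 = £3,886,359.20. Interest = £1,473,524.00, so EBIT − I = £2,412,835.20.
Degree of total leverage = total CM / (EBIT − interest) = £9,326,059.20 / £2,412,835.20 = 3.8652.

3.87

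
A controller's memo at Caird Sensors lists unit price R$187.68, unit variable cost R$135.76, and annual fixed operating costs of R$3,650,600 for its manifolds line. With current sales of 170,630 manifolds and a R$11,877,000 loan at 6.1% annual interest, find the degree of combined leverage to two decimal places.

1.98

At 170,630 units, contribution = 170,630 × R$51.92 = R$8,859,109.60.
Subtracting fixed costs: EBIT = R$8,859,109.60 − R$3,650,600 = R$5,208,509.60. Interest = R$724,497.00, so EBIT − I = R$4,484,012.60.
Degree of total leverage = total CM / (EBIT − interest) = R$8,859,109.60 / R$4,484,012.60 = 1.9757.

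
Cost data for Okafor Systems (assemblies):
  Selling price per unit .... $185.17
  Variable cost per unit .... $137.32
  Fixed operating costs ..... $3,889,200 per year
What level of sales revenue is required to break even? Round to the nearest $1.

CM per unit = $185.17 − $137.32 = $47.85; CM ratio = $47.85 / $185.17 = 0.2584.
Break-even revenue = fixed costs × price ÷ CM = $3,889,200 × $185.17 ÷ $47.85 = $15,050,432.

$15,050,432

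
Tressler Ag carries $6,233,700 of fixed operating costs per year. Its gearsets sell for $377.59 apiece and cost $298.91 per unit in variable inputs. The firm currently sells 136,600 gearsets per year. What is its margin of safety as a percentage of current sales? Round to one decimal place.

42.0%

Each unit contributes $377.59 − $298.91 = $78.68. Break-even units = $6,233,700 ÷ $78.68 = 79,228.52; break-even revenue = 79,228.52 × $377.59 = $29,915,897.09.
Actual sales revenue = 136,600 × $377.59 = $51,578,794.00.
Margin of safety = ($51,578,794.00 − $29,915,897.09) ÷ $51,578,794.00 = 42.0%.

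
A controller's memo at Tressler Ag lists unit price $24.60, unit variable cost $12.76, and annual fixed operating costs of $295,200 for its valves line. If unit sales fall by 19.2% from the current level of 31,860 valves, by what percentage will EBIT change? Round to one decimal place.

At 31,860 units, contribution = 31,860 × $11.84 = $377,222.40.
EBIT = $377,222.40 − $295,200 = $82,022.40.
So DOL = total CM / EBIT = $377,222.40 / $82,022.40 = 4.5990.
Operating income changes by 4.5990 × -19.2% = -88.3%.

-88.3%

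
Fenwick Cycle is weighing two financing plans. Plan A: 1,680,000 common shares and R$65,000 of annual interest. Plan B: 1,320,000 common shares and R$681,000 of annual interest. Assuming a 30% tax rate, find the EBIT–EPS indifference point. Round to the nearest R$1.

R$2,939,667

At indifference, (EBIT − 65,000)(1 − t)/1,680,000 = (EBIT − 681,000)(1 − t)/1,320,000.
Cancelling (1 − t) and cross-multiplying: 1,320,000·(EBIT − 65,000) = 1,680,000·(EBIT − 681,000).
Solving, EBIT = (681,000·1,680,000 − 65,000·1,320,000) / (1,680,000 − 1,320,000) = 1,058,280,000,000 / 360,000 = 2,939,666.67.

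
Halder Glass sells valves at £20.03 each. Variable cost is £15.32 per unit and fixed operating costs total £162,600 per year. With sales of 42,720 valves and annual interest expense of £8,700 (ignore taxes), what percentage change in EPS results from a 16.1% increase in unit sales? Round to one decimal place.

Contribution at this volume is 42,720 × £4.71 = £201,211.20.
Operating income = contribution − fixed costs = £201,211.20 − £162,600 = £38,611.20.
Interest = £8,700.00, so EBIT − I = £29,911.20.
Degree of combined leverage = contribution ÷ (EBIT − I) = £201,211.20 ÷ £29,911.20 = 6.7270.
EPS therefore changes by 6.7270 × (+16.1%) = +108.3%.

+108.3%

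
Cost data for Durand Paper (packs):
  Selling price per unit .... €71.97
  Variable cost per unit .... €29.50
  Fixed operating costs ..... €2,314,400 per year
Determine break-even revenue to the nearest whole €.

€3,922,001

CM per unit = €71.97 − €29.50 = €42.47; CM ratio = €42.47 / €71.97 = 0.5901.
Break-even revenue = fixed costs × price ÷ CM = €2,314,400 × €71.97 ÷ €42.47 = €3,922,001.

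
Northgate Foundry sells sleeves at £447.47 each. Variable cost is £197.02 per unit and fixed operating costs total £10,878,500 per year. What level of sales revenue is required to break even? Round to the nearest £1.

CM per unit = £447.47 − £197.02 = £250.45; CM ratio = £250.45 / £447.47 = 0.5597.
Break-even revenue = fixed costs × price ÷ CM = £10,878,500 × £447.47 ÷ £250.45 = £19,436,224.

£19,436,224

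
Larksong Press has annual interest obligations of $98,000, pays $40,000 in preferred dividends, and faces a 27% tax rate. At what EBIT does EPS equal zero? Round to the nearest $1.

$152,795

Grossing the preferred dividend up to pre-tax terms: $40,000 / (1 − 0.27) = $54,794.52.
Financial break-even EBIT = interest + D_p ÷ (1 − t) = $98,000 + $54,794.52 = $152,794.52.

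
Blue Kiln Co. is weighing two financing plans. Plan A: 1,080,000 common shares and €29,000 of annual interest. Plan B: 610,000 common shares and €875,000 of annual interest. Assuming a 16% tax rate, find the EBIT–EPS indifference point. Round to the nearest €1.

€1,973,000

At indifference, (EBIT − 29,000)(1 − t)/1,080,000 = (EBIT − 875,000)(1 − t)/610,000.
Cancelling (1 − t) and cross-multiplying: 610,000·(EBIT − 29,000) = 1,080,000·(EBIT − 875,000).
Solving, EBIT = (875,000·1,080,000 − 29,000·610,000) / (1,080,000 − 610,000) = 927,310,000,000 / 470,000 = 1,973,000.00.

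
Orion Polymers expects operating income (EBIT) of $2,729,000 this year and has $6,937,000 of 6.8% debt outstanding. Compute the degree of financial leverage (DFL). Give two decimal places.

Interest = $471,716.00.
Degree of financial leverage = EBIT / (EBIT − interest) = $2,729,000 / $2,257,284.00 = 1.2090.

1.21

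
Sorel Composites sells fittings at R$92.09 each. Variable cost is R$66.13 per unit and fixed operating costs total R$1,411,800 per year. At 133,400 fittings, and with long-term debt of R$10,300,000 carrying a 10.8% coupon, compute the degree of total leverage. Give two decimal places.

Contribution at this volume is 133,400 × R$25.96 = R$3,463,064.00.
Subtracting fixed costs: EBIT = R$3,463,064.00 − R$1,411,800 = R$2,051,264.00. Interest = R$1,112,400.00.
DOL = R$3,463,064.00 ÷ R$2,051,264.00 = 1.6883; DFL = R$2,051,264.00 ÷ R$938,864.00 = 2.1848.
Combined leverage = 1.6883 × 2.1848 = 3.6886.

3.69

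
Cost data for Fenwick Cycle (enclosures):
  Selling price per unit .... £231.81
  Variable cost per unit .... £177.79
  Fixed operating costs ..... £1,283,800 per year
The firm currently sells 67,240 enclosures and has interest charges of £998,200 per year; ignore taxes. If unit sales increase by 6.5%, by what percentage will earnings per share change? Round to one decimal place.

+17.5%

At 67,240 units, contribution = 67,240 × £54.02 = £3,632,304.80.
Subtracting fixed costs: EBIT = £3,632,304.80 − £1,283,800 = £2,348,504.80.
After interest of £998,200.00, pre-tax earnings = £1,350,304.80.
DCL = total CM / (EBIT − I) = £3,632,304.80 / £1,350,304.80 = 2.6900.
%ΔEPS = DCL × %ΔSales = 2.6900 × +6.5% = +17.5%.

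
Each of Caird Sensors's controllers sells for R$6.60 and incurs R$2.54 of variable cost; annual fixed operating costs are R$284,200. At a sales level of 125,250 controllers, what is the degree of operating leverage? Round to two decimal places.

At 125,250 units, contribution = 125,250 × R$4.06 = R$508,515.00.
EBIT = R$508,515.00 − R$284,200 = R$224,315.00.
Degree of operating leverage = R$508,515.00 / R$224,315.00 = 2.2670.

2.27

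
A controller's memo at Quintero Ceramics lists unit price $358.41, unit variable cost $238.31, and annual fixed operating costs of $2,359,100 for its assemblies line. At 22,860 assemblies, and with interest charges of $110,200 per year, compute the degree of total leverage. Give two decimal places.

9.94

Contribution at this volume is 22,860 × $120.10 = $2,745,486.00.
Subtracting fixed costs: EBIT = $2,745,486.00 − $2,359,100 = $386,386.00. Interest = $110,200.00, so EBIT − I = $276,186.00.
DCL = contribution ÷ (EBIT − I) = $2,745,486.00 ÷ $276,186.00 = 9.9407.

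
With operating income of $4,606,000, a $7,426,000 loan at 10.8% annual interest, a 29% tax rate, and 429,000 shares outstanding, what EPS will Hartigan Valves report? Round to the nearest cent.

$6.30

Pre-tax income = $4,606,000 − $802,008.00 = $3,803,992.00.
After tax at 29%: net income = $3,803,992.00 × 0.71 = $2,700,834.32.
Per share: $2,700,834.32 / 429,000 shares = $6.30.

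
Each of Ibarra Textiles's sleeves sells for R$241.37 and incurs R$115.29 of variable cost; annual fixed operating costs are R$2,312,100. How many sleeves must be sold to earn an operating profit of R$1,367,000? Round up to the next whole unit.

Unit CM = price − variable cost = R$241.37 − R$115.29 = R$126.08.
Units = (FC + target) / CM = (R$2,312,100 + R$1,367,000) / R$126.08 = 29,180.68, so 29,181 sleeves.

29,181 sleeves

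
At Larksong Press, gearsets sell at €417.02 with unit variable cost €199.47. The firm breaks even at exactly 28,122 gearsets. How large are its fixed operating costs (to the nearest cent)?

Each unit contributes €417.02 − €199.47 = €217.55.
Since BE = FC / CM, FC = 28,122 × €217.55 = €6,117,941.10.

€6,117,941.10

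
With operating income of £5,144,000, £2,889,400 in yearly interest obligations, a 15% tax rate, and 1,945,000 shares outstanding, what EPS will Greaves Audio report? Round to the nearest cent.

Interest = £2,889,400.00, so EBT = £5,144,000 − £2,889,400.00 = £2,254,600.00.
After tax at 15%: net income = £2,254,600.00 × 0.85 = £1,916,410.00.
EPS = £1,916,410.00 ÷ 1,945,000 = £0.99.

£0.99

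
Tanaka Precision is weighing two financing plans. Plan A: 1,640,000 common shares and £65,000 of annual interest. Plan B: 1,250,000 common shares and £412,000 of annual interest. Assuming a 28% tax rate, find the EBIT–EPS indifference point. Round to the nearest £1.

£1,524,179

Set EPS_A = EPS_B: (EBIT − £65,000)(1 − 0.28) ÷ 1,640,000 = (EBIT − £412,000)(1 − 0.28) ÷ 1,250,000.
The (1 − t) factor cancels: (EBIT − 65,000) × 1,250,000 = (EBIT − 412,000) × 1,640,000.
EBIT × (1,640,000 − 1,250,000) = 412,000 × 1,640,000 − 65,000 × 1,250,000 = 594,430,000,000, so EBIT = 594,430,000,000 ÷ 390,000 = 1,524,179.49.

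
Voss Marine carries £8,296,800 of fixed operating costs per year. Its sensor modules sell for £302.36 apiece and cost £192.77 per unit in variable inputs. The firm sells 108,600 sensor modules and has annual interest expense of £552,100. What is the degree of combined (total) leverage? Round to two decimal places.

At 108,600 units, contribution = 108,600 × £109.59 = £11,901,474.00.
Operating income = contribution − fixed costs = £11,901,474.00 − £8,296,800 = £3,604,674.00. Interest = £552,100.00.
DOL = £11,901,474.00 ÷ £3,604,674.00 = 3.3017; DFL = £3,604,674.00 ÷ £3,052,574.00 = 1.1809.
DCL = DOL × DFL = 3.3017 × 1.1809 = 3.8990.

3.90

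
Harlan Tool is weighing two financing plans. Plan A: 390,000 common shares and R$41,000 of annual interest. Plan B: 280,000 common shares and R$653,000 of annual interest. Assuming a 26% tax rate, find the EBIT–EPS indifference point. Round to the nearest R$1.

R$2,210,818

At indifference, (EBIT − 41,000)(1 − t)/390,000 = (EBIT − 653,000)(1 − t)/280,000.
The (1 − t) factor cancels: (EBIT − 41,000) × 280,000 = (EBIT − 653,000) × 390,000.
EBIT × (390,000 − 280,000) = 653,000 × 390,000 − 41,000 × 280,000 = 243,190,000,000, so EBIT = 243,190,000,000 ÷ 110,000 = 2,210,818.18.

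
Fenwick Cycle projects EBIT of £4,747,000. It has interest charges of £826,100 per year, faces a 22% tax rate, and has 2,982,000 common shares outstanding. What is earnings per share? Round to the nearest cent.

£1.03

Pre-tax income = £4,747,000 − £826,100.00 = £3,920,900.00.
Net income = £3,920,900.00 × (1 − 0.22) = £3,058,302.00.
Per share: £3,058,302.00 / 2,982,000 shares = £1.03.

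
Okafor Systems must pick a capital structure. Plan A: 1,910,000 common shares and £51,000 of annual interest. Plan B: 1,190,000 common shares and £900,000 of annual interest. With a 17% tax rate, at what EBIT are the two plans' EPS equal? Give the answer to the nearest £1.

£2,303,208

At indifference, (EBIT − 51,000)(1 − t)/1,910,000 = (EBIT − 900,000)(1 − t)/1,190,000.
The (1 − t) factor cancels: (EBIT − 51,000) × 1,190,000 = (EBIT − 900,000) × 1,910,000.
Solving, EBIT = (900,000·1,910,000 − 51,000·1,190,000) / (1,910,000 − 1,190,000) = 1,658,310,000,000 / 720,000 = 2,303,208.33.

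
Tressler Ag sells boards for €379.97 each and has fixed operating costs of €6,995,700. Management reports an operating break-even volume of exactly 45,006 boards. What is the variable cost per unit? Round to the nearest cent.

At break-even, FC = Q × (P − VC), so P − VC = €6,995,700 ÷ 45,006 = €155.4393.
Hence VC = price − CM = €379.97 − €155.4393 = €224.53.

€224.53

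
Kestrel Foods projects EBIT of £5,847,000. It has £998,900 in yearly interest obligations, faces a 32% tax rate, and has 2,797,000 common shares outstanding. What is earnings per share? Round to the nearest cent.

Pre-tax income = £5,847,000 − £998,900.00 = £4,848,100.00.
After tax at 32%: net income = £4,848,100.00 × 0.68 = £3,296,708.00.
EPS = £3,296,708.00 ÷ 2,797,000 = £1.18.

£1.18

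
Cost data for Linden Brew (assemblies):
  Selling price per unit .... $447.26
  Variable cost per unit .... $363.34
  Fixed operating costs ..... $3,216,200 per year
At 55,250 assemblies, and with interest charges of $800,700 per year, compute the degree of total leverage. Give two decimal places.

7.48

Total contribution margin = 55,250 × $83.92 = $4,636,580.00.
Subtracting fixed costs: EBIT = $4,636,580.00 − $3,216,200 = $1,420,380.00. Interest = $800,700.00, so EBIT − I = $619,680.00.
Degree of total leverage = total CM / (EBIT − interest) = $4,636,580.00 / $619,680.00 = 7.4822.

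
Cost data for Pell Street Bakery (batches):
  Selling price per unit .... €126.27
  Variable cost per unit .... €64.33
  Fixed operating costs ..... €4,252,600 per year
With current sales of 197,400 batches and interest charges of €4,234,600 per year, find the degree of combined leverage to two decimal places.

3.27

Contribution at this volume is 197,400 × €61.94 = €12,226,956.00.
Subtracting fixed costs: EBIT = €12,226,956.00 − €4,252,600 = €7,974,356.00. Interest = €4,234,600.00, so EBIT − I = €3,739,756.00.
DCL = contribution ÷ (EBIT − I) = €12,226,956.00 ÷ €3,739,756.00 = 3.2695.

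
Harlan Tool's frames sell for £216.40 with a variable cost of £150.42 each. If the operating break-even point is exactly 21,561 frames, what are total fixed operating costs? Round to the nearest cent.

£1,422,594.78

Unit CM = price − variable cost = £216.40 − £150.42 = £65.98.
Fixed costs = break-even units × CM = 21,561 × £65.98 = £1,422,594.78.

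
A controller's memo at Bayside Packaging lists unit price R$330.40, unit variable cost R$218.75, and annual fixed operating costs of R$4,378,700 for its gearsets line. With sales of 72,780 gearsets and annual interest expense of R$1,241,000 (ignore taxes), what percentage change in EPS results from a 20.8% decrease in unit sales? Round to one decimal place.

-67.4%

At 72,780 units, contribution = 72,780 × R$111.65 = R$8,125,887.00.
Subtracting fixed costs: EBIT = R$8,125,887.00 − R$4,378,700 = R$3,747,187.00.
After interest of R$1,241,000.00, pre-tax earnings = R$2,506,187.00.
Degree of combined leverage = contribution ÷ (EBIT − I) = R$8,125,887.00 ÷ R$2,506,187.00 = 3.2423.
EPS therefore changes by 3.2423 × (-20.8%) = -67.4%.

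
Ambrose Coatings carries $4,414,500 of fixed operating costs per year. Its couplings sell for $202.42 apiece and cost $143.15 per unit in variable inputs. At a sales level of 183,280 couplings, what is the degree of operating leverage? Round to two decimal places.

Contribution at this volume is 183,280 × $59.27 = $10,863,005.60.
Subtracting fixed costs: EBIT = $10,863,005.60 − $4,414,500 = $6,448,505.60.
Degree of operating leverage = $10,863,005.60 / $6,448,505.60 = 1.6846.

1.68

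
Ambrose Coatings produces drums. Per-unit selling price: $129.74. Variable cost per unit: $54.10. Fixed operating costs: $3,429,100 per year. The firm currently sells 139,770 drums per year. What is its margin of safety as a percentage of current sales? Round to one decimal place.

Contribution margin per unit = $129.74 − $54.10 = $75.64. Break-even units = $3,429,100 ÷ $75.64 = 45,334.48; break-even revenue = 45,334.48 × $129.74 = $5,881,695.32.
Actual sales revenue = 139,770 × $129.74 = $18,133,759.80.
Margin of safety = ($18,133,759.80 − $5,881,695.32) ÷ $18,133,759.80 = 67.6%.

67.6%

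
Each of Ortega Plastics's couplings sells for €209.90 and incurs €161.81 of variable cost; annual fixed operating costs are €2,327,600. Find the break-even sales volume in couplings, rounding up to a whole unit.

48,401 couplings

Unit CM = price − variable cost = €209.90 − €161.81 = €48.09.
Break-even volume = fixed costs ÷ CM per unit = €2,327,600 ÷ €48.09 = 48,400.91, so 48,401 couplings.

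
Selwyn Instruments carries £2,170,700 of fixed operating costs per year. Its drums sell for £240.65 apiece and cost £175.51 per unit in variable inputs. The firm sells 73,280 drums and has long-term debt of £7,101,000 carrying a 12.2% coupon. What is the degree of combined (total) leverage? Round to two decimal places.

2.75

At 73,280 units, contribution = 73,280 × £65.14 = £4,773,459.20.
Subtracting fixed costs: EBIT = £4,773,459.20 − £2,170,700 = £2,602,759.20. Interest = £866,322.00, so EBIT − I = £1,736,437.20.
DCL = contribution ÷ (EBIT − I) = £4,773,459.20 ÷ £1,736,437.20 = 2.7490.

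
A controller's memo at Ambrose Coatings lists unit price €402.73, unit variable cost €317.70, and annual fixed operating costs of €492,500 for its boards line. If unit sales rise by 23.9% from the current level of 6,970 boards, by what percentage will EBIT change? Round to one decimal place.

+141.4%

Total contribution margin = 6,970 × €85.03 = €592,659.10.
Operating income = contribution − fixed costs = €592,659.10 − €492,500 = €100,159.10.
So DOL = total CM / EBIT = €592,659.10 / €100,159.10 = 5.9172.
Operating income changes by 5.9172 × +23.9% = +141.4%.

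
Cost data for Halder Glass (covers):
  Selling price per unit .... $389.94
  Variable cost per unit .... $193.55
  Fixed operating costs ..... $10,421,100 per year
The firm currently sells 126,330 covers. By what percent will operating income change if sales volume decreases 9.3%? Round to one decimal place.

-16.0%

Contribution at this volume is 126,330 × $196.39 = $24,809,948.70.
Subtracting fixed costs: EBIT = $24,809,948.70 − $10,421,100 = $14,388,848.70.
DOL = contribution ÷ EBIT = $24,809,948.70 ÷ $14,388,848.70 = 1.7242.
%ΔEBIT = DOL × %ΔSales = 1.7242 × -9.3% = -16.0%.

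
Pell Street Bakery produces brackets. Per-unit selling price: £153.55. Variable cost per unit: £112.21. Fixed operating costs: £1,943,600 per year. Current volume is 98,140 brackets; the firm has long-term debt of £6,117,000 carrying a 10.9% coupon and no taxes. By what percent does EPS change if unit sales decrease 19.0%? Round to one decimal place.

Contribution at this volume is 98,140 × £41.34 = £4,057,107.60.
Subtracting fixed costs: EBIT = £4,057,107.60 − £1,943,600 = £2,113,507.60.
After interest of £666,753.00, pre-tax earnings = £1,446,754.60.
Degree of combined leverage = contribution ÷ (EBIT − I) = £4,057,107.60 ÷ £1,446,754.60 = 2.8043.
%ΔEPS = DCL × %ΔSales = 2.8043 × -19.0% = -53.3%.

-53.3%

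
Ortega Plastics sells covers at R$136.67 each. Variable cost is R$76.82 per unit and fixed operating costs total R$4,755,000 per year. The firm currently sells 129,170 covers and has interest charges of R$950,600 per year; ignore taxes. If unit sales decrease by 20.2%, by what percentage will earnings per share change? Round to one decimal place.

Contribution at this volume is 129,170 × R$59.85 = R$7,730,824.50.
Operating income = contribution − fixed costs = R$7,730,824.50 − R$4,755,000 = R$2,975,824.50.
Interest = R$950,600.00, so EBIT − I = R$2,025,224.50.
DCL = total CM / (EBIT − I) = R$7,730,824.50 / R$2,025,224.50 = 3.8173.
EPS therefore changes by 3.8173 × (-20.2%) = -77.1%.

-77.1%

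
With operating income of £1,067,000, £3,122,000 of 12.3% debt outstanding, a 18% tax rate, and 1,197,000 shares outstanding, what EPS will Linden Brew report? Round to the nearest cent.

£0.47

Pre-tax income = £1,067,000 − £384,006.00 = £682,994.00.
Net income = £682,994.00 × (1 − 0.18) = £560,055.08.
EPS = £560,055.08 ÷ 1,197,000 = £0.47.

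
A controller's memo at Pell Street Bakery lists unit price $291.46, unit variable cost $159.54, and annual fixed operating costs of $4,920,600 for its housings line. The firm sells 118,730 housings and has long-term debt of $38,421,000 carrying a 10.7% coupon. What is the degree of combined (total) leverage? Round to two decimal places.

Contribution at this volume is 118,730 × $131.92 = $15,662,861.60.
EBIT = $15,662,861.60 − $4,920,600 = $10,742,261.60. Interest = $4,111,047.00.
DOL = $15,662,861.60 ÷ $10,742,261.60 = 1.4581; DFL = $10,742,261.60 ÷ $6,631,214.60 = 1.6200.
Combined leverage = 1.4581 × 1.6200 = 2.3621.

2.36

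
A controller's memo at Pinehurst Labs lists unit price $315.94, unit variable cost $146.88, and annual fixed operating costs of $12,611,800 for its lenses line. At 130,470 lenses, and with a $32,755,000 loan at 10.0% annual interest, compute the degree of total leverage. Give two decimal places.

3.57

Total contribution margin = 130,470 × $169.06 = $22,057,258.20.
Operating income = contribution − fixed costs = $22,057,258.20 − $12,611,800 = $9,445,458.20. Interest = $3,275,500.00, so EBIT − I = $6,169,958.20.
DCL = contribution ÷ (EBIT − I) = $22,057,258.20 ÷ $6,169,958.20 = 3.5749.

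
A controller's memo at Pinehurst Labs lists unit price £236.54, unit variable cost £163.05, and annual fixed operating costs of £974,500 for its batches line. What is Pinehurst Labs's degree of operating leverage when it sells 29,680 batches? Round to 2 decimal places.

1.81

Contribution at this volume is 29,680 × £73.49 = £2,181,183.20.
Subtracting fixed costs: EBIT = £2,181,183.20 − £974,500 = £1,206,683.20.
So DOL = total CM / EBIT = £2,181,183.20 / £1,206,683.20 = 1.8076.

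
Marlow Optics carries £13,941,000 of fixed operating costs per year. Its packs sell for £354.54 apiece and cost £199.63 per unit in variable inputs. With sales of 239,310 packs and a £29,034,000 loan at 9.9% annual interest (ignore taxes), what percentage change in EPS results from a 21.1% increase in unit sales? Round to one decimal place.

Total contribution margin = 239,310 × £154.91 = £37,071,512.10.
Operating income = contribution − fixed costs = £37,071,512.10 − £13,941,000 = £23,130,512.10.
After interest of £2,874,366.00, pre-tax earnings = £20,256,146.10.
Degree of combined leverage = contribution ÷ (EBIT − I) = £37,071,512.10 ÷ £20,256,146.10 = 1.8301.
%ΔEPS = DCL × %ΔSales = 1.8301 × +21.1% = +38.6%.

+38.6%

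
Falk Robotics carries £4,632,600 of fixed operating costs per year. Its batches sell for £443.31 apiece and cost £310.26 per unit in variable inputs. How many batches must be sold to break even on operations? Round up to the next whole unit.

34,819 batches

Contribution margin per unit = £443.31 − £310.26 = £133.05.
Break-even volume = fixed costs ÷ CM per unit = £4,632,600 ÷ £133.05 = 34,818.49, so 34,819 batches.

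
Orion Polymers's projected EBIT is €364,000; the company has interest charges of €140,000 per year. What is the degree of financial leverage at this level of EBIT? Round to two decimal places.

Interest = €140,000.00.
Degree of financial leverage = EBIT / (EBIT − interest) = €364,000 / €224,000.00 = 1.6250.

1.62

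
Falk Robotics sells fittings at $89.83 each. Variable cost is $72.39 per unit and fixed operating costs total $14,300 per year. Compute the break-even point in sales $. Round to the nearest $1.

Contribution margin per unit = $89.83 − $72.39 = $17.44, a CM ratio of $17.44 ÷ $89.83 = 0.1941.
Break-even sales = FC ÷ CM ratio = $14,300 × $89.83 / $17.44 = $73,656.

$73,656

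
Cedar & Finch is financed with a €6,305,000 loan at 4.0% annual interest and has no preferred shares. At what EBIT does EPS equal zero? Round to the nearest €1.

Annual interest = 4.0% × €6,305,000 = €252,200.00.
Without preferred stock the financial break-even is simply EBIT = interest = €252,200.00.

€252,200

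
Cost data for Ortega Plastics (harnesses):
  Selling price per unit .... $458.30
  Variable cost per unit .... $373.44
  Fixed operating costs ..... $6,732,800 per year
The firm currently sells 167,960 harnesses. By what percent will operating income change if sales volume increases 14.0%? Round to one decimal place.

+26.5%

Total contribution margin = 167,960 × $84.86 = $14,253,085.60.
Subtracting fixed costs: EBIT = $14,253,085.60 − $6,732,800 = $7,520,285.60.
DOL = contribution ÷ EBIT = $14,253,085.60 ÷ $7,520,285.60 = 1.8953.
Operating income changes by 1.8953 × +14.0% = +26.5%.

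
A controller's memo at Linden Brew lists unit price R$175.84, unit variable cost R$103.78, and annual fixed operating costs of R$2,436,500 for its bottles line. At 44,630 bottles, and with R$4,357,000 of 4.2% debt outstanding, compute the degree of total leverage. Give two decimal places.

5.39

At 44,630 units, contribution = 44,630 × R$72.06 = R$3,216,037.80.
EBIT = R$3,216,037.80 − R$2,436,500 = R$779,537.80. Interest = R$182,994.00, so EBIT − I = R$596,543.80.
DCL = contribution ÷ (EBIT − I) = R$3,216,037.80 ÷ R$596,543.80 = 5.3911.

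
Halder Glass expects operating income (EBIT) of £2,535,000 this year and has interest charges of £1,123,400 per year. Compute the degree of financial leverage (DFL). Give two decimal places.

Interest = £1,123,400.00.
DFL = EBIT ÷ (EBIT − I) = £2,535,000 ÷ (£2,535,000 − £1,123,400.00) = £2,535,000 ÷ £1,411,600.00 = 1.7958.

1.80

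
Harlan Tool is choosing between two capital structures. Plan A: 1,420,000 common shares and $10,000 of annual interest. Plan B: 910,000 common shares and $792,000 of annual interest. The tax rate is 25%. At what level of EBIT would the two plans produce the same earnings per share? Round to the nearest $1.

$2,187,333

At indifference, (EBIT − 10,000)(1 − t)/1,420,000 = (EBIT − 792,000)(1 − t)/910,000.
Cancelling (1 − t) and cross-multiplying: 910,000·(EBIT − 10,000) = 1,420,000·(EBIT − 792,000).
Solving, EBIT = (792,000·1,420,000 − 10,000·910,000) / (1,420,000 − 910,000) = 1,115,540,000,000 / 510,000 = 2,187,333.33.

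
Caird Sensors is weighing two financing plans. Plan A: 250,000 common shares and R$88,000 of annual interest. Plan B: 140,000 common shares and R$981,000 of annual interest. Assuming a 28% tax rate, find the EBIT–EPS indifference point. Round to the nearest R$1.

R$2,117,545

Set EPS_A = EPS_B: (EBIT − R$88,000)(1 − 0.28) ÷ 250,000 = (EBIT − R$981,000)(1 − 0.28) ÷ 140,000.
Cancelling (1 − t) and cross-multiplying: 140,000·(EBIT − 88,000) = 250,000·(EBIT − 981,000).
Solving, EBIT = (981,000·250,000 − 88,000·140,000) / (250,000 − 140,000) = 232,930,000,000 / 110,000 = 2,117,545.45.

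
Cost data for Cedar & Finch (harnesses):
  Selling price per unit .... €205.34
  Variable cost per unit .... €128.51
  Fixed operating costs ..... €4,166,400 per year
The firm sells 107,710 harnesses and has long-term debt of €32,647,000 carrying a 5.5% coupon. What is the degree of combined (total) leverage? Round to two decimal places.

Contribution at this volume is 107,710 × €76.83 = €8,275,359.30.
EBIT = €8,275,359.30 − €4,166,400 = €4,108,959.30. Interest = €1,795,585.00.
DOL = €8,275,359.30 ÷ €4,108,959.30 = 2.0140; DFL = €4,108,959.30 ÷ €2,313,374.30 = 1.7762.
DCL = DOL × DFL = 2.0140 × 1.7762 = 3.5773.

3.58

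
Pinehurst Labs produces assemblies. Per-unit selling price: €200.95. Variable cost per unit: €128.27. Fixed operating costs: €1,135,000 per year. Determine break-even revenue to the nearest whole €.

€3,138,116

CM per unit = €200.95 − €128.27 = €72.68; CM ratio = €72.68 / €200.95 = 0.3617.
Break-even revenue = fixed costs × price ÷ CM = €1,135,000 × €200.95 ÷ €72.68 = €3,138,116.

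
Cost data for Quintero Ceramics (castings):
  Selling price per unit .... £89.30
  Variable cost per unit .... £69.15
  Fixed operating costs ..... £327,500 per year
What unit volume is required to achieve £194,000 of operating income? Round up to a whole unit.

25,881 castings

Contribution margin per unit = £89.30 − £69.15 = £20.15.
Need Q such that Q × £20.15 − £327,500 = £194,000, i.e. Q = £521,500 / £20.15 = 25,880.89 → 25,881.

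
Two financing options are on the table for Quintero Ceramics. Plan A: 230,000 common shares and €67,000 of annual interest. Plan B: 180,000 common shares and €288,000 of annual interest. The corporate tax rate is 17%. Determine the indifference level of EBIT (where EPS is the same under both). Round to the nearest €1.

€1,083,600

Set EPS_A = EPS_B: (EBIT − €67,000)(1 − 0.17) ÷ 230,000 = (EBIT − €288,000)(1 − 0.17) ÷ 180,000.
The (1 − t) factor cancels: (EBIT − 67,000) × 180,000 = (EBIT − 288,000) × 230,000.
EBIT × (230,000 − 180,000) = 288,000 × 230,000 − 67,000 × 180,000 = 54,180,000,000, so EBIT = 54,180,000,000 ÷ 50,000 = 1,083,600.00.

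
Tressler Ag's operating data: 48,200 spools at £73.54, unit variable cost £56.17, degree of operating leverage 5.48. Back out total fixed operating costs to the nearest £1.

Contribution at this volume is 48,200 × £17.37 = £837,234.00.
DOL = contribution / EBIT, so EBIT = £837,234.00 / 5.48 = £152,779.93.
And FC = contribution − EBIT = £837,234.00 − £152,779.93 = £684,454.

£684,454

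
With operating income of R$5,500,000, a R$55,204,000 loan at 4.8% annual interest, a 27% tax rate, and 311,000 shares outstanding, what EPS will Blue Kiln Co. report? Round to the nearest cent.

Interest = R$2,649,792.00, so EBT = R$5,500,000 − R$2,649,792.00 = R$2,850,208.00.
After tax at 27%: net income = R$2,850,208.00 × 0.73 = R$2,080,651.84.
Per share: R$2,080,651.84 / 311,000 shares = R$6.69.

R$6.69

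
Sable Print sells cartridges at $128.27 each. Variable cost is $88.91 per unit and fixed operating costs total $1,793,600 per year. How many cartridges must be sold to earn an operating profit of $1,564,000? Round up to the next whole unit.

85,305 cartridges

Unit CM = price − variable cost = $128.27 − $88.91 = $39.36.
Units = (FC + target) / CM = ($1,793,600 + $1,564,000) / $39.36 = 85,304.88, so 85,305 cartridges.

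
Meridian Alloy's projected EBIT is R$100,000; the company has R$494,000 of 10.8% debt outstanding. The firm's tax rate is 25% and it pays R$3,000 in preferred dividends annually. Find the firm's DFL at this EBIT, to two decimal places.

Annual interest charges come to R$53,352.00.
Pre-tax preferred-dividend burden = R$3,000 ÷ (1 − 0.25) = R$4,000.00.
DFL = EBIT ÷ [EBIT − I − D_p/(1−t)] = R$100,000 ÷ [R$100,000 − R$53,352.00 − R$4,000.00] = R$100,000 ÷ R$42,648.00 = 2.3448.

2.34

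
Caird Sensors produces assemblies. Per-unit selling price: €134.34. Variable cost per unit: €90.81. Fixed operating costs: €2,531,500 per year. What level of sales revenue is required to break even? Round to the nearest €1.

€7,812,582

Contribution margin per unit = €134.34 − €90.81 = €43.53, a CM ratio of €43.53 ÷ €134.34 = 0.3240.
Break-even revenue = fixed costs × price ÷ CM = €2,531,500 × €134.34 ÷ €43.53 = €7,812,582.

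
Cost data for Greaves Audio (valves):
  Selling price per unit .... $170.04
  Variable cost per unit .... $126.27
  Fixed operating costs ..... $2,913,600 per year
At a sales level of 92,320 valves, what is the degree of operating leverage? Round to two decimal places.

3.58

Contribution at this volume is 92,320 × $43.77 = $4,040,846.40.
EBIT = $4,040,846.40 − $2,913,600 = $1,127,246.40.
DOL = contribution ÷ EBIT = $4,040,846.40 ÷ $1,127,246.40 = 3.5847.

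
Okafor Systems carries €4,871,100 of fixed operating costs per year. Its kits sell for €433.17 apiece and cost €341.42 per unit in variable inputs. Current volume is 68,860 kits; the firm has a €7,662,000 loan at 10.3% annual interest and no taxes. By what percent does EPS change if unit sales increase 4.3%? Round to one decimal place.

+41.3%

Contribution at this volume is 68,860 × €91.75 = €6,317,905.00.
EBIT = €6,317,905.00 − €4,871,100 = €1,446,805.00.
Interest = €789,186.00, so EBIT − I = €657,619.00.
DCL = total CM / (EBIT − I) = €6,317,905.00 / €657,619.00 = 9.6072.
EPS therefore changes by 9.6072 × (+4.3%) = +41.3%.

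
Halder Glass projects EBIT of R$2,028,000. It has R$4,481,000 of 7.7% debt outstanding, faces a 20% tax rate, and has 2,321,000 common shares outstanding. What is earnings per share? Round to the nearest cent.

Pre-tax income = R$2,028,000 − R$345,037.00 = R$1,682,963.00.
Net income = R$1,682,963.00 × (1 − 0.20) = R$1,346,370.40.
EPS = R$1,346,370.40 ÷ 2,321,000 = R$0.58.

R$0.58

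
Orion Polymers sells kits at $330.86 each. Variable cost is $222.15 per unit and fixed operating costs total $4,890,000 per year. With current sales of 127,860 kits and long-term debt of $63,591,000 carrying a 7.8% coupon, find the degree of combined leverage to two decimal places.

Total contribution margin = 127,860 × $108.71 = $13,899,660.60.
EBIT = $13,899,660.60 − $4,890,000 = $9,009,660.60. Interest = $4,960,098.00.
DOL = $13,899,660.60 ÷ $9,009,660.60 = 1.5428; DFL = $9,009,660.60 ÷ $4,049,562.60 = 2.2248.
DCL = DOL × DFL = 1.5428 × 2.2248 = 3.4324.

3.43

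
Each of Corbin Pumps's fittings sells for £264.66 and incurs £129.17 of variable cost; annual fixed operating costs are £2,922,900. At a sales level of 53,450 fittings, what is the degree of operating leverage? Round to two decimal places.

Contribution at this volume is 53,450 × £135.49 = £7,241,940.50.
Operating income = contribution − fixed costs = £7,241,940.50 − £2,922,900 = £4,319,040.50.
DOL = contribution ÷ EBIT = £7,241,940.50 ÷ £4,319,040.50 = 1.6767.

1.68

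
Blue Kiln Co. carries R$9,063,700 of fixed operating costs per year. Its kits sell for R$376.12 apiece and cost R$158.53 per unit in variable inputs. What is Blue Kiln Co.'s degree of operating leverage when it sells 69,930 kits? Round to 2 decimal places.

Contribution at this volume is 69,930 × R$217.59 = R$15,216,068.70.
Operating income = contribution − fixed costs = R$15,216,068.70 − R$9,063,700 = R$6,152,368.70.
Degree of operating leverage = R$15,216,068.70 / R$6,152,368.70 = 2.4732.

2.47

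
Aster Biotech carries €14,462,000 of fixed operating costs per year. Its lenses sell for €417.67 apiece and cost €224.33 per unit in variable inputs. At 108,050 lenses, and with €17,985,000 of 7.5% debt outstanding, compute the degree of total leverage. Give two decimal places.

At 108,050 units, contribution = 108,050 × €193.34 = €20,890,387.00.
EBIT = €20,890,387.00 − €14,462,000 = €6,428,387.00. Interest = €1,348,875.00.
DOL = €20,890,387.00 ÷ €6,428,387.00 = 3.2497; DFL = €6,428,387.00 ÷ €5,079,512.00 = 1.2656.
Combined leverage = 3.2497 × 1.2656 = 4.1128.

4.11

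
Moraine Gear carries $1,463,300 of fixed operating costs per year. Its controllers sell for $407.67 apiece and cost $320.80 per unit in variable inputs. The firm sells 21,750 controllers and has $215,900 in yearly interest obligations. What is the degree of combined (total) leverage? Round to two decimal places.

Total contribution margin = 21,750 × $86.87 = $1,889,422.50.
EBIT = $1,889,422.50 − $1,463,300 = $426,122.50. Interest = $215,900.00.
DOL = $1,889,422.50 ÷ $426,122.50 = 4.4340; DFL = $426,122.50 ÷ $210,222.50 = 2.0270.
Combined leverage = 4.4340 × 2.0270 = 8.9877.

8.99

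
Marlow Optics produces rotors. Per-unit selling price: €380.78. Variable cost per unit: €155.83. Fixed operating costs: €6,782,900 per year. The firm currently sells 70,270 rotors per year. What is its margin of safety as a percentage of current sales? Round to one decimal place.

57.1%

Each unit contributes €380.78 − €155.83 = €224.95. Break-even units = €6,782,900 ÷ €224.95 = 30,152.92; break-even revenue = 30,152.92 × €380.78 = €11,481,629.97.
Current sales = 70,270 × €380.78 = €26,757,410.60.
Margin of safety = (€26,757,410.60 − €11,481,629.97) ÷ €26,757,410.60 = 57.1%.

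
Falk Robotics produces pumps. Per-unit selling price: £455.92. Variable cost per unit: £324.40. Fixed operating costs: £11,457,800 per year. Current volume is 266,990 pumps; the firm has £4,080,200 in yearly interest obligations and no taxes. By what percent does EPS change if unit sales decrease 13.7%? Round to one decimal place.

-24.6%

Total contribution margin = 266,990 × £131.52 = £35,114,524.80.
Subtracting fixed costs: EBIT = £35,114,524.80 − £11,457,800 = £23,656,724.80.
After interest of £4,080,200.00, pre-tax earnings = £19,576,524.80.
DCL = total CM / (EBIT − I) = £35,114,524.80 / £19,576,524.80 = 1.7937.
EPS therefore changes by 1.7937 × (-13.7%) = -24.6%.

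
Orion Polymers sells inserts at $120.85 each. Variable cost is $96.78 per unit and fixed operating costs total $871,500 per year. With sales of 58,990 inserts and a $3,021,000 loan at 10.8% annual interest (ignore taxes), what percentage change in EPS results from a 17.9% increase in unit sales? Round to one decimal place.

+114.4%

Contribution at this volume is 58,990 × $24.07 = $1,419,889.30.
Operating income = contribution − fixed costs = $1,419,889.30 − $871,500 = $548,389.30.
Interest = $326,268.00, so EBIT − I = $222,121.30.
Degree of combined leverage = contribution ÷ (EBIT − I) = $1,419,889.30 ÷ $222,121.30 = 6.3924.
%ΔEPS = DCL × %ΔSales = 6.3924 × +17.9% = +114.4%.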